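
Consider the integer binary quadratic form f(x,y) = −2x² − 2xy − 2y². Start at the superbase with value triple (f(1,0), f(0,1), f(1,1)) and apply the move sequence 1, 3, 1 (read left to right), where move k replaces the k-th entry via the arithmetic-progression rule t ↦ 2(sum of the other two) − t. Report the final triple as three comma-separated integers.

start (-2,-2,-6) = (f(1,0),f(0,1),f(1,1))
replace slot 1: 2·((-2)+(-6)) − (-2) = -14 → (-14,-2,-6)
replace slot 3: 2·((-14)+(-2)) − (-6) = -26 → (-14,-2,-26)
replace slot 1: 2·((-2)+(-26)) − (-14) = -42 → (-42,-2,-26)

-42,-2,-26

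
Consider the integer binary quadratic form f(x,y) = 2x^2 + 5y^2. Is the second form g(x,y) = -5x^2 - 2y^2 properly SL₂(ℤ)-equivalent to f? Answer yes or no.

D₁ = -40, D₂ = -40
f: reduced (well bottom): (2,0,5) with a≤c, −a<b≤a
g is negative-definite; reduce −g:
−g: flip: (5,0,2)→(2,0,5)
−g: reduced (well bottom): (2,0,5) with a≤c, −a<b≤a
flip sign back: reduced form of g is (-2,0,-5)
reduced forms (2, 0, 5) vs (-2, 0, -5) ⇒ inequivalent

no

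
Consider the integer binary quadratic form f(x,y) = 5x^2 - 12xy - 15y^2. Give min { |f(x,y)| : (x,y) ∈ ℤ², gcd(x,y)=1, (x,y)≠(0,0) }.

descent: ρ → (-15,12,5)  [lands on river]
river: ρ → (5,18,-6)
river: ρ → (-6,18,5)
river: ρ → (5,12,-15)
river: ρ → (-15,18,2)
river: ρ → (2,18,-15)
closes: descent 1, river 6
min |a| on river = 2

2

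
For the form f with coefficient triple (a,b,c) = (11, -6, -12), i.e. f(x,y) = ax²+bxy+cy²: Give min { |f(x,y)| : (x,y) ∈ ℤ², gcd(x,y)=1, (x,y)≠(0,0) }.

descent: ρ → (-12,6,11)  [lands on river]
river: ρ → (11,16,-7)
river: ρ → (-7,12,15)
river: ρ → (15,18,-4)
river: ρ → (-4,22,5)
river: ρ → (5,18,-12)
closes: descent 1, river 6
min |a| on river = 4

4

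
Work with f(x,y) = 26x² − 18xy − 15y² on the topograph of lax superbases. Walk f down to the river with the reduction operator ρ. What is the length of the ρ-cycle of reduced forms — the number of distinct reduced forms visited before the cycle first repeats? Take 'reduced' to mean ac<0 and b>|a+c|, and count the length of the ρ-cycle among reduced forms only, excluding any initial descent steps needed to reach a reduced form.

D = 1884, ⌊√D⌋ = 43
descent: ρ → (-15,18,26)  [lands on river]
river: ρ → (26,34,-7)
river: ρ → (-7,36,21)
river: ρ → (21,6,-22)
river: ρ → (-22,38,5)
river: ρ → (5,42,-6)
river: ρ → (-6,42,5)
river: ρ → (5,38,-22)
river: ρ → (-22,6,21)
river: ρ → (21,36,-7)
river: ρ → (-7,34,26)
river: ρ → (26,18,-15)
river: ρ → (-15,42,2)
river: ρ → (2,42,-15)
ρ-cycle length = 14 (tail of 1 descent step not counted)

14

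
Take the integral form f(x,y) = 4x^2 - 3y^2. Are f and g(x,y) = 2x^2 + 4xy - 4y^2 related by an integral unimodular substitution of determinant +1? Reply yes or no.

D₁ = 48, D₂ = 48
river cycle of f (length 2): (-3, 6, 1), (1, 6, -3)
river cycle of g (length 2): (-4, 4, 2), (2, 4, -4)
cycles differ ⇒ inequivalent

no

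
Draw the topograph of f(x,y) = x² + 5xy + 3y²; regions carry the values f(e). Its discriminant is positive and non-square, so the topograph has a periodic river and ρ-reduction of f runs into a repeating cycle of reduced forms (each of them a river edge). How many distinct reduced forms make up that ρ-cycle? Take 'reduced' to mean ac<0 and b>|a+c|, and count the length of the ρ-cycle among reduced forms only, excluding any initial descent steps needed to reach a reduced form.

D = 13, ⌊√D⌋ = 3
descent: ρ → (3,1,-1)
descent: ρ → (-1,3,1)  [lands on river]
river: ρ → (1,3,-1)
ρ-cycle length = 2 (tail of 2 descent steps not counted)

2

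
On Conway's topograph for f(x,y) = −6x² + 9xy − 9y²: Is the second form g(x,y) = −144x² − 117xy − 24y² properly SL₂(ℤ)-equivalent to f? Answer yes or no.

D₁ = -135, D₂ = -135
f is negative-definite; reduce −f:
−f: translate: b→3 (≡-9 mod 12), so (6,-9,9)→(6,3,6)
−f: reduced (well bottom): (6,3,6) with a≤c, −a<b≤a
flip sign back: reduced form of f is (-6,-3,-6)
g is negative-definite; reduce −g:
−g: flip: (144,117,24)→(24,-117,144)
−g: translate: b→-21 (≡-117 mod 48), so (24,-117,144)→(24,-21,6)
−g: flip: (24,-21,6)→(6,21,24)
−g: translate: b→-3 (≡21 mod 12), so (6,21,24)→(6,-3,6)
−g: flip: (6,-3,6)→(6,3,6)
−g: reduced (well bottom): (6,3,6) with a≤c, −a<b≤a
flip sign back: reduced form of g is (-6,-3,-6)
reduced forms (-6, -3, -6) vs (-6, -3, -6) ⇒ equivalent

yes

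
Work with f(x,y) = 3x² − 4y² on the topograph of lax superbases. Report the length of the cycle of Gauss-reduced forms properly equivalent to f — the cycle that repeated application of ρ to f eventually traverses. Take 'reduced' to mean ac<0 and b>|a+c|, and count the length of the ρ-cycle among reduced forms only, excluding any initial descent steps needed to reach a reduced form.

D = 48, ⌊√D⌋ = 6
descent: ρ → (-4,0,3)
descent: ρ → (3,6,-1)  [lands on river]
river: ρ → (-1,6,3)
ρ-cycle length = 2 (tail of 2 descent steps not counted)

2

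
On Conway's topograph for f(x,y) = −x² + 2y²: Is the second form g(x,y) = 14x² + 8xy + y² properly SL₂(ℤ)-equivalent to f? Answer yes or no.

D₁ = 8, D₂ = 8
river cycle of f (length 2): (-1, 2, 1), (1, 2, -1)
river cycle of g (length 2): (1, 2, -1), (-1, 2, 1)
cycles coincide ⇒ equivalent

yes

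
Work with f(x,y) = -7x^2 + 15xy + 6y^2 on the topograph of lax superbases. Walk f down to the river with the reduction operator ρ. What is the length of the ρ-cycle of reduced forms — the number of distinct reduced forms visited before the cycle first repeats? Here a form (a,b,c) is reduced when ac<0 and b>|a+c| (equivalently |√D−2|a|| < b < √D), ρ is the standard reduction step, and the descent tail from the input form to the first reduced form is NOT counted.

D = 393, ⌊√D⌋ = 19
river: ρ → (6,9,-13)
river: ρ → (-13,17,2)
river: ρ → (2,19,-4)
river: ρ → (-4,13,14)
river: ρ → (14,15,-3)
river: ρ → (-3,15,14)
river: ρ → (14,13,-4)
river: ρ → (-4,19,2)
river: ρ → (2,17,-13)
river: ρ → (-13,9,6)
river: ρ → (6,15,-7)
river: ρ → (-7,13,8)
river: ρ → (8,19,-1)
river: ρ → (-1,19,8)
river: ρ → (8,13,-7)
river: ρ → (-7,15,6)
ρ-cycle length = 16 (tail of 0 descent steps not counted)

16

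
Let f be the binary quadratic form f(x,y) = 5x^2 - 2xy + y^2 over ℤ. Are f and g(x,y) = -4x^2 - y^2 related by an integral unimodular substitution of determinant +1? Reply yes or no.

D₁ = -16, D₂ = -16
f: flip: (5,-2,1)→(1,2,5)
f: translate: b→0 (≡2 mod 2), so (1,2,5)→(1,0,4)
f: reduced (well bottom): (1,0,4) with a≤c, −a<b≤a
g is negative-definite; reduce −g:
−g: flip: (4,0,1)→(1,0,4)
−g: reduced (well bottom): (1,0,4) with a≤c, −a<b≤a
flip sign back: reduced form of g is (-1,0,-4)
reduced forms (1, 0, 4) vs (-1, 0, -4) ⇒ inequivalent

no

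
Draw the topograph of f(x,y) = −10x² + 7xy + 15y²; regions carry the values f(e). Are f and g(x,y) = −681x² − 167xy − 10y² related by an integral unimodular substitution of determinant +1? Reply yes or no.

D₁ = 649, D₂ = 649
river cycle of f (length 34): (15, 23, -2), (-2, 25, 3), (3, 23, -10), (-10, 17, 9), (9, 19, -8), (-8, 13, 15), (15, 17, -6), (-6, 19, 12), (12, 5, -13), (-13, 21, 4), … (24 more)
river cycle of g (length 34): (-10, 7, 15), (15, 23, -2), (-2, 25, 3), (3, 23, -10), (-10, 17, 9), (9, 19, -8), (-8, 13, 15), (15, 17, -6), (-6, 19, 12), (12, 5, -13), … (24 more)
cycles coincide ⇒ equivalent

yes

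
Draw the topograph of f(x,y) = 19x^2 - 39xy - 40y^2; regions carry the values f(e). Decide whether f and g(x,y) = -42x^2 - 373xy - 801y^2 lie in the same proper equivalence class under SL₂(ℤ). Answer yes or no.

D₁ = 4561, D₂ = 4561
river cycle of f (length 214): (-40, 39, 19), (19, 37, -42), (-42, 47, 14), (14, 65, -6), (-6, 67, 3), (3, 65, -28), (-28, 47, 21), (21, 37, -38), (-38, 39, 20), (20, 41, -36), … (204 more)
river cycle of g (length 214): (-42, 47, 14), (14, 65, -6), (-6, 67, 3), (3, 65, -28), (-28, 47, 21), (21, 37, -38), (-38, 39, 20), (20, 41, -36), (-36, 31, 25), (25, 19, -42), … (204 more)
cycles coincide ⇒ equivalent

yes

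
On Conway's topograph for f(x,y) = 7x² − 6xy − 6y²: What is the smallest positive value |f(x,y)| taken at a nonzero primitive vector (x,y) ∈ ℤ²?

descent: ρ → (-6,6,7)  [lands on river]
river: ρ → (7,8,-5)
river: ρ → (-5,12,3)
river: ρ → (3,12,-5)
river: ρ → (-5,8,7)
river: ρ → (7,6,-6)
closes: descent 1, river 6
min |a| on river = 3

3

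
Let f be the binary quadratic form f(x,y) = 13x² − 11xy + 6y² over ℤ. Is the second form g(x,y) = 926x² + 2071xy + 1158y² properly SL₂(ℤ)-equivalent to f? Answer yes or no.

D₁ = -191, D₂ = -191
f: flip: (13,-11,6)→(6,11,13)
f: translate: b→-1 (≡11 mod 12), so (6,11,13)→(6,-1,8)
f: reduced (well bottom): (6,-1,8) with a≤c, −a<b≤a
g: translate: b→219 (≡2071 mod 1852), so (926,2071,1158)→(926,219,13)
g: flip: (926,219,13)→(13,-219,926)
g: translate: b→-11 (≡-219 mod 26), so (13,-219,926)→(13,-11,6)
g: flip: (13,-11,6)→(6,11,13)
g: translate: b→-1 (≡11 mod 12), so (6,11,13)→(6,-1,8)
g: reduced (well bottom): (6,-1,8) with a≤c, −a<b≤a
reduced forms (6, -1, 8) vs (6, -1, 8) ⇒ equivalent

yes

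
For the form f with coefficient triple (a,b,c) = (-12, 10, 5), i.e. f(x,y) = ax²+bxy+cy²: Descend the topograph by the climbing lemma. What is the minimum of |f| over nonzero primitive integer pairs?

river: ρ → (5,10,-12)
river: ρ → (-12,14,3)
river: ρ → (3,16,-7)
river: ρ → (-7,12,7)
river: ρ → (7,16,-3)
river: ρ → (-3,14,12)
river: ρ → (12,10,-5)
river: ρ → (-5,10,12)
river: ρ → (12,14,-3)
river: ρ → (-3,16,7)
river: ρ → (7,12,-7)
river: ρ → (-7,16,3)
river: ρ → (3,14,-12)
river: ρ → (-12,10,5)
closes: descent 0, river 14
min |a| on river = 3

3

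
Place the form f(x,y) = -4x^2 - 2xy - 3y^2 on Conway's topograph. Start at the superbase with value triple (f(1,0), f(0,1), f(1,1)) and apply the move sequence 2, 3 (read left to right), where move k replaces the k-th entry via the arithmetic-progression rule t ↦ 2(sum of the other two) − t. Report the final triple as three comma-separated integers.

start (-4,-3,-9) = (f(1,0),f(0,1),f(1,1))
replace slot 2: 2·((-4)+(-9)) − (-3) = -23 → (-4,-23,-9)
replace slot 3: 2·((-4)+(-23)) − (-9) = -45 → (-4,-23,-45)

-4,-23,-45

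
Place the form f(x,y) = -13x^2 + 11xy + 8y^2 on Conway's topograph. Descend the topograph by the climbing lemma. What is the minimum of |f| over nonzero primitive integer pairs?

river: ρ → (8,21,-3)
river: ρ → (-3,21,8)
river: ρ → (8,11,-13)
river: ρ → (-13,15,6)
river: ρ → (6,21,-4)
river: ρ → (-4,19,11)
river: ρ → (11,3,-12)
river: ρ → (-12,21,2)
river: ρ → (2,23,-1)
river: ρ → (-1,23,2)
river: ρ → (2,21,-12)
river: ρ → (-12,3,11)
river: ρ → (11,19,-4)
river: ρ → (-4,21,6)
river: ρ → (6,15,-13)
river: ρ → (-13,11,8)
closes: descent 0, river 16
min |a| on river = 1

1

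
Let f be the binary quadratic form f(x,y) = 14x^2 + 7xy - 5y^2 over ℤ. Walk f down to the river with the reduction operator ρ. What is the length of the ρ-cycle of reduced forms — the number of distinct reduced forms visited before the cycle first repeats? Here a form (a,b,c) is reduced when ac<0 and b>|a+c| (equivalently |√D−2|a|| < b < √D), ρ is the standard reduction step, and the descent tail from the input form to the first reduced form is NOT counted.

D = 329, ⌊√D⌋ = 18
descent: ρ → (-5,13,8)  [lands on river]
river: ρ → (8,3,-10)
river: ρ → (-10,17,1)
river: ρ → (1,17,-10)
river: ρ → (-10,3,8)
river: ρ → (8,13,-5)
river: ρ → (-5,17,2)
river: ρ → (2,15,-13)
river: ρ → (-13,11,4)
river: ρ → (4,13,-10)
river: ρ → (-10,7,7)
river: ρ → (7,7,-10)
river: ρ → (-10,13,4)
river: ρ → (4,11,-13)
river: ρ → (-13,15,2)
river: ρ → (2,17,-5)
ρ-cycle length = 16 (tail of 1 descent step not counted)

16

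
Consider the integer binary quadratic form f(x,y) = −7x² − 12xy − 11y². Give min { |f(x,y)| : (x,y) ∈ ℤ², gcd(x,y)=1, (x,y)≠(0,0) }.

translate: b→-2 (≡12 mod 14), so (7,12,11)→(7,-2,6)
flip: (7,-2,6)→(6,2,7)
reduced (well bottom): (6,2,7) with a≤c, −a<b≤a
well minimum |f| = |-6| = 6 (negative-definite)

6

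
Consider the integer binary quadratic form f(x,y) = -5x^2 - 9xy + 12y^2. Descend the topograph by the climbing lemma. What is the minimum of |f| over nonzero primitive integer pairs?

descent: ρ → (12,9,-5)  [lands on river]
river: ρ → (-5,11,10)
river: ρ → (10,9,-6)
river: ρ → (-6,15,4)
river: ρ → (4,17,-2)
river: ρ → (-2,15,12)
closes: descent 1, river 6
min |a| on river = 2

2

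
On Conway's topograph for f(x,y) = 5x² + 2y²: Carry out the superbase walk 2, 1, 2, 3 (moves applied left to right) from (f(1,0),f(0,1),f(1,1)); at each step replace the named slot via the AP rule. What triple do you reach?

start (5,2,7) = (f(1,0),f(0,1),f(1,1))
replace slot 2: 2·(5+7) − 2 = 22 → (5,22,7)
replace slot 1: 2·(22+7) − 5 = 53 → (53,22,7)
replace slot 2: 2·(53+7) − 22 = 98 → (53,98,7)
replace slot 3: 2·(53+98) − 7 = 295 → (53,98,295)

53,98,295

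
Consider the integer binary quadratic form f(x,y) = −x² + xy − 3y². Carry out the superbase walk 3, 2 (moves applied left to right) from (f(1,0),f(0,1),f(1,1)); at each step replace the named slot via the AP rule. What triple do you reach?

start (-1,-3,-3) = (f(1,0),f(0,1),f(1,1))
replace slot 3: 2·((-1)+(-3)) − (-3) = -5 → (-1,-3,-5)
replace slot 2: 2·((-1)+(-5)) − (-3) = -9 → (-1,-9,-5)

-1,-9,-5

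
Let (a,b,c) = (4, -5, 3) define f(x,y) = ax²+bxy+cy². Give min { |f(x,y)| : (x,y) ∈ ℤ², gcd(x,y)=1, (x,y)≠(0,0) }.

translate: b→3 (≡-5 mod 8), so (4,-5,3)→(4,3,2)
flip: (4,3,2)→(2,-3,4)
translate: b→1 (≡-3 mod 4), so (2,-3,4)→(2,1,3)
reduced (well bottom): (2,1,3) with a≤c, −a<b≤a
well minimum = a = 2

2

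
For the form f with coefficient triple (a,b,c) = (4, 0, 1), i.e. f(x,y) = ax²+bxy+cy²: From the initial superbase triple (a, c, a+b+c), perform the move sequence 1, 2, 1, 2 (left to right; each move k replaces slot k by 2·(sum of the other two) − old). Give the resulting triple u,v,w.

start (4,1,5) = (f(1,0),f(0,1),f(1,1))
replace slot 1: 2·(1+5) − 4 = 8 → (8,1,5)
replace slot 2: 2·(8+5) − 1 = 25 → (8,25,5)
replace slot 1: 2·(25+5) − 8 = 52 → (52,25,5)
replace slot 2: 2·(52+5) − 25 = 89 → (52,89,5)

52,89,5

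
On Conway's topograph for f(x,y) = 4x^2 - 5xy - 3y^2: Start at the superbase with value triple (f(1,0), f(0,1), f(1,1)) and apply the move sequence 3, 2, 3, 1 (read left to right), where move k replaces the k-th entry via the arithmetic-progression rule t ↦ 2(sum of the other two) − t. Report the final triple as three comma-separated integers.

start (4,-3,-4) = (f(1,0),f(0,1),f(1,1))
replace slot 3: 2·(4+(-3)) − (-4) = 6 → (4,-3,6)
replace slot 2: 2·(4+6) − (-3) = 23 → (4,23,6)
replace slot 3: 2·(4+23) − 6 = 48 → (4,23,48)
replace slot 1: 2·(23+48) − 4 = 138 → (138,23,48)

138,23,48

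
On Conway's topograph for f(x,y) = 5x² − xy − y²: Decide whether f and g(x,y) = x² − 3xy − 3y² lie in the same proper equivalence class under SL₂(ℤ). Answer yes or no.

D₁ = 21, D₂ = 21
river cycle of f (length 2): (-1, 3, 3), (3, 3, -1)
river cycle of g (length 2): (-3, 3, 1), (1, 3, -3)
cycles differ ⇒ inequivalent

no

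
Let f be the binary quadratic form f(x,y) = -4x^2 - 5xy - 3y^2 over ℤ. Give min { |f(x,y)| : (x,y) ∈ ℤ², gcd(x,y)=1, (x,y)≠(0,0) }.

translate: b→-3 (≡5 mod 8), so (4,5,3)→(4,-3,2)
flip: (4,-3,2)→(2,3,4)
translate: b→-1 (≡3 mod 4), so (2,3,4)→(2,-1,3)
reduced (well bottom): (2,-1,3) with a≤c, −a<b≤a
well minimum |f| = |-2| = 2 (negative-definite)

2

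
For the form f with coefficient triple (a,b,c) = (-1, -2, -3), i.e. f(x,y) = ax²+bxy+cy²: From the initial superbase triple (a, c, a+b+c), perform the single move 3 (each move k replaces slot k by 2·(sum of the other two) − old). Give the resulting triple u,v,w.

start (-1,-3,-6) = (f(1,0),f(0,1),f(1,1))
replace slot 3: 2·((-1)+(-3)) − (-6) = -2 → (-1,-3,-2)

-1,-3,-2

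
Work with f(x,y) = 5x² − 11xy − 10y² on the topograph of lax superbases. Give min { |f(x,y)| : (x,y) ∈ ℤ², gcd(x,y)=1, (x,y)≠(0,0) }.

descent: ρ → (-10,11,5)  [lands on river]
river: ρ → (5,9,-12)
river: ρ → (-12,15,2)
river: ρ → (2,17,-4)
river: ρ → (-4,15,6)
river: ρ → (6,9,-10)
closes: descent 1, river 6
min |a| on river = 2

2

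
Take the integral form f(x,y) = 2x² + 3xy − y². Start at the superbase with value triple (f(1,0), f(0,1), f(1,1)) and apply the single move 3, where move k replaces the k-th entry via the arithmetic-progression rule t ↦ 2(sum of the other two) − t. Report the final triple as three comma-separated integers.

start (2,-1,4) = (f(1,0),f(0,1),f(1,1))
replace slot 3: 2·(2+(-1)) − 4 = -2 → (2,-1,-2)

2,-1,-2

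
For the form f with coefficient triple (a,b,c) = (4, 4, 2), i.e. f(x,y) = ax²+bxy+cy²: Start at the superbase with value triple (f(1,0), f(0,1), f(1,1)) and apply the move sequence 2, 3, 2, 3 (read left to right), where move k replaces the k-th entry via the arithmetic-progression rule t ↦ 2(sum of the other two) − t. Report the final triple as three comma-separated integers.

start (4,2,10) = (f(1,0),f(0,1),f(1,1))
replace slot 2: 2·(4+10) − 2 = 26 → (4,26,10)
replace slot 3: 2·(4+26) − 10 = 50 → (4,26,50)
replace slot 2: 2·(4+50) − 26 = 82 → (4,82,50)
replace slot 3: 2·(4+82) − 50 = 122 → (4,82,122)

4,82,122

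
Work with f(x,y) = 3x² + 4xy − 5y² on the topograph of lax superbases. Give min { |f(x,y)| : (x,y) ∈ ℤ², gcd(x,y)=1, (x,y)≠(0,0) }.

river: ρ → (-5,6,2)
river: ρ → (2,6,-5)
river: ρ → (-5,4,3)
river: ρ → (3,8,-1)
river: ρ → (-1,8,3)
river: ρ → (3,4,-5)
closes: descent 0, river 6
min |a| on river = 1

1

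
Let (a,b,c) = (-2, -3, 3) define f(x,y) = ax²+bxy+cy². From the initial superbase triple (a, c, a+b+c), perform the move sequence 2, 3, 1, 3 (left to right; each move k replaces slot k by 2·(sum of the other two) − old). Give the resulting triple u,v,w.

start (-2,3,-2) = (f(1,0),f(0,1),f(1,1))
replace slot 2: 2·((-2)+(-2)) − 3 = -11 → (-2,-11,-2)
replace slot 3: 2·((-2)+(-11)) − (-2) = -24 → (-2,-11,-24)
replace slot 1: 2·((-11)+(-24)) − (-2) = -68 → (-68,-11,-24)
replace slot 3: 2·((-68)+(-11)) − (-24) = -134 → (-68,-11,-134)

-68,-11,-134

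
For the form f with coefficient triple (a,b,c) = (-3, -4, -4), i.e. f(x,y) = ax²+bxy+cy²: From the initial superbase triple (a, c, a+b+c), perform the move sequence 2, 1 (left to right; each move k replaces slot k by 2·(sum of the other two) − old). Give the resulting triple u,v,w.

start (-3,-4,-11) = (f(1,0),f(0,1),f(1,1))
replace slot 2: 2·((-3)+(-11)) − (-4) = -24 → (-3,-24,-11)
replace slot 1: 2·((-24)+(-11)) − (-3) = -67 → (-67,-24,-11)

-67,-24,-11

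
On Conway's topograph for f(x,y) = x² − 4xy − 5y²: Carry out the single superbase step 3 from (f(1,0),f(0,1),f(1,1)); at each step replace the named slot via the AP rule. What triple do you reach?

start (1,-5,-8) = (f(1,0),f(0,1),f(1,1))
replace slot 3: 2·(1+(-5)) − (-8) = 0 → (1,-5,0)

1,-5,0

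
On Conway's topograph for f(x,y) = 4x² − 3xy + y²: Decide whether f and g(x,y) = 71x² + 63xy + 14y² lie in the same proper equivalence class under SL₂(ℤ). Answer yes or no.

D₁ = -7, D₂ = -7
f: flip: (4,-3,1)→(1,3,4)
f: translate: b→1 (≡3 mod 2), so (1,3,4)→(1,1,2)
f: reduced (well bottom): (1,1,2) with a≤c, −a<b≤a
g: flip: (71,63,14)→(14,-63,71)
g: translate: b→-7 (≡-63 mod 28), so (14,-63,71)→(14,-7,1)
g: flip: (14,-7,1)→(1,7,14)
g: translate: b→1 (≡7 mod 2), so (1,7,14)→(1,1,2)
g: reduced (well bottom): (1,1,2) with a≤c, −a<b≤a
reduced forms (1, 1, 2) vs (1, 1, 2) ⇒ equivalent

yes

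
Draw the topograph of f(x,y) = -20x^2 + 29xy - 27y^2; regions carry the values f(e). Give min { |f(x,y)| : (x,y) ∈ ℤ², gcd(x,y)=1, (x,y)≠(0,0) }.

translate: b→11 (≡-29 mod 40), so (20,-29,27)→(20,11,18)
flip: (20,11,18)→(18,-11,20)
reduced (well bottom): (18,-11,20) with a≤c, −a<b≤a
well minimum |f| = |-18| = 18 (negative-definite)

18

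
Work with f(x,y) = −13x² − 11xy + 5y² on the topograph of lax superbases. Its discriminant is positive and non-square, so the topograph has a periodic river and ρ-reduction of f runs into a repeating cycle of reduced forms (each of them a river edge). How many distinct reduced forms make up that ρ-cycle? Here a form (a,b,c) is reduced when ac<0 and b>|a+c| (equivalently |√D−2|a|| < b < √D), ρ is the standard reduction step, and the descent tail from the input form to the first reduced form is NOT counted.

D = 381, ⌊√D⌋ = 19
descent: ρ → (5,11,-13)  [lands on river]
river: ρ → (-13,15,3)
river: ρ → (3,15,-13)
river: ρ → (-13,11,5)
river: ρ → (5,19,-1)
river: ρ → (-1,19,5)
ρ-cycle length = 6 (tail of 1 descent step not counted)

6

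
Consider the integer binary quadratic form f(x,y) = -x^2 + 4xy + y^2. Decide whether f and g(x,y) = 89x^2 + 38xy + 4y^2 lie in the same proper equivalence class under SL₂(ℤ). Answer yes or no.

D₁ = 20, D₂ = 20
river cycle of f (length 2): (1, 4, -1), (-1, 4, 1)
river cycle of g (length 2): (-1, 4, 1), (1, 4, -1)
cycles coincide ⇒ equivalent

yes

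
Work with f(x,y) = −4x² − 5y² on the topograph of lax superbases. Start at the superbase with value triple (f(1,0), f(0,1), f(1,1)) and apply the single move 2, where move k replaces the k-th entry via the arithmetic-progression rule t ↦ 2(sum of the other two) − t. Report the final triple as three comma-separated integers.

start (-4,-5,-9) = (f(1,0),f(0,1),f(1,1))
replace slot 2: 2·((-4)+(-9)) − (-5) = -21 → (-4,-21,-9)

-4,-21,-9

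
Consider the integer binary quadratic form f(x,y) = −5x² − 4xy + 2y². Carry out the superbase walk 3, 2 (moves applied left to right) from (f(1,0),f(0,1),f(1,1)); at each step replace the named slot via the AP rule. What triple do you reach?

start (-5,2,-7) = (f(1,0),f(0,1),f(1,1))
replace slot 3: 2·((-5)+2) − (-7) = 1 → (-5,2,1)
replace slot 2: 2·((-5)+1) − 2 = -10 → (-5,-10,1)

-5,-10,1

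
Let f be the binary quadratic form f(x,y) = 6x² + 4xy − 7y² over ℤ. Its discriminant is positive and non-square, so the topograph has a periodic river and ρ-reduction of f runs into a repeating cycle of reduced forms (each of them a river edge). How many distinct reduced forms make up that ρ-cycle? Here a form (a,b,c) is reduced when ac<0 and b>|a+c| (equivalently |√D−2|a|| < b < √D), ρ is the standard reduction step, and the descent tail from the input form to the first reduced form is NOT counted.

D = 184, ⌊√D⌋ = 13
river: ρ → (-7,10,3)
river: ρ → (3,8,-10)
river: ρ → (-10,12,1)
river: ρ → (1,12,-10)
river: ρ → (-10,8,3)
river: ρ → (3,10,-7)
river: ρ → (-7,4,6)
river: ρ → (6,8,-5)
river: ρ → (-5,12,2)
river: ρ → (2,12,-5)
river: ρ → (-5,8,6)
river: ρ → (6,4,-7)
ρ-cycle length = 12 (tail of 0 descent steps not counted)

12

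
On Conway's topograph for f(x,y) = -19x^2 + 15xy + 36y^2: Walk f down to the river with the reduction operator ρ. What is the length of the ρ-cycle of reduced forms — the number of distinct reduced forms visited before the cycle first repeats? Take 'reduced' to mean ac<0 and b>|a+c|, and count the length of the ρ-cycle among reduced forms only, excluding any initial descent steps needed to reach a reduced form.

D = 2961, ⌊√D⌋ = 54
descent: ρ → (36,-15,-19)
descent: ρ → (-19,53,2)  [lands on river]
river: ρ → (2,51,-45)
river: ρ → (-45,39,8)
river: ρ → (8,41,-40)
river: ρ → (-40,39,9)
river: ρ → (9,51,-10)
river: ρ → (-10,49,14)
river: ρ → (14,35,-31)
river: ρ → (-31,27,18)
river: ρ → (18,45,-13)
river: ρ → (-13,33,36)
river: ρ → (36,39,-10)
river: ρ → (-10,41,32)
river: ρ → (32,23,-19)
ρ-cycle length = 14 (tail of 2 descent steps not counted)

14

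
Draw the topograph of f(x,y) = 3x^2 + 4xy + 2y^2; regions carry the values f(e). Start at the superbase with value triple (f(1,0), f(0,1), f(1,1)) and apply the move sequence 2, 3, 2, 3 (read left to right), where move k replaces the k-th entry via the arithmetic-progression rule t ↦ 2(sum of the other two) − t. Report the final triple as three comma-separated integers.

start (3,2,9) = (f(1,0),f(0,1),f(1,1))
replace slot 2: 2·(3+9) − 2 = 22 → (3,22,9)
replace slot 3: 2·(3+22) − 9 = 41 → (3,22,41)
replace slot 2: 2·(3+41) − 22 = 66 → (3,66,41)
replace slot 3: 2·(3+66) − 41 = 97 → (3,66,97)

3,66,97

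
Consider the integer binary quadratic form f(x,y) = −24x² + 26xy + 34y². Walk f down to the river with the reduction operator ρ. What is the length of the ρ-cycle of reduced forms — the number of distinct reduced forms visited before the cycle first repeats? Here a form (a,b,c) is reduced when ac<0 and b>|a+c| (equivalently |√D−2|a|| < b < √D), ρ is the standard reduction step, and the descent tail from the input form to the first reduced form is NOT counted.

D = 3940, ⌊√D⌋ = 62
river: ρ → (34,42,-16)
river: ρ → (-16,54,16)
river: ρ → (16,42,-34)
river: ρ → (-34,26,24)
river: ρ → (24,22,-36)
river: ρ → (-36,50,10)
river: ρ → (10,50,-36)
river: ρ → (-36,22,24)
river: ρ → (24,26,-34)
river: ρ → (-34,42,16)
river: ρ → (16,54,-16)
river: ρ → (-16,42,34)
river: ρ → (34,26,-24)
river: ρ → (-24,22,36)
river: ρ → (36,50,-10)
river: ρ → (-10,50,36)
river: ρ → (36,22,-24)
river: ρ → (-24,26,34)
ρ-cycle length = 18 (tail of 0 descent steps not counted)

18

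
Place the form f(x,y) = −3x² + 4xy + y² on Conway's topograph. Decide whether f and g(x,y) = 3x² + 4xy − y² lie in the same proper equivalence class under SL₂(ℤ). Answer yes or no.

D₁ = 28, D₂ = 28
river cycle of f (length 4): (1, 4, -3), (-3, 2, 2), (2, 2, -3), (-3, 4, 1)
river cycle of g (length 4): (-1, 4, 3), (3, 2, -2), (-2, 2, 3), (3, 4, -1)
cycles differ ⇒ inequivalent

no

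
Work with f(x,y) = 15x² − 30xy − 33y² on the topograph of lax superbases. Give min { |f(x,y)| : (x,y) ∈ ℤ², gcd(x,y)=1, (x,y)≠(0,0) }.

descent: ρ → (-33,30,15)  [lands on river]
river: ρ → (15,30,-33)
river: ρ → (-33,36,12)
river: ρ → (12,36,-33)
closes: descent 1, river 4
min |a| on river = 12

12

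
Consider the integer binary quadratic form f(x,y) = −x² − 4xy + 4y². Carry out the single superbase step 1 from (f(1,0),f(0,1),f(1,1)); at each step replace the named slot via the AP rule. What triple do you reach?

start (-1,4,-1) = (f(1,0),f(0,1),f(1,1))
replace slot 1: 2·(4+(-1)) − (-1) = 7 → (7,4,-1)

7,4,-1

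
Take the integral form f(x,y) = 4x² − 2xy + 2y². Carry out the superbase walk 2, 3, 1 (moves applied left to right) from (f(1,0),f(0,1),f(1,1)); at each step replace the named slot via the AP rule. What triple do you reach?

start (4,2,4) = (f(1,0),f(0,1),f(1,1))
replace slot 2: 2·(4+4) − 2 = 14 → (4,14,4)
replace slot 3: 2·(4+14) − 4 = 32 → (4,14,32)
replace slot 1: 2·(14+32) − 4 = 88 → (88,14,32)

88,14,32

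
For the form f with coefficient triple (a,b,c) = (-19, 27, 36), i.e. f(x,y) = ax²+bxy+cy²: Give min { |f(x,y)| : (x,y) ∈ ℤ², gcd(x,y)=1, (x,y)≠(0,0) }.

river: ρ → (36,45,-10)
river: ρ → (-10,55,11)
river: ρ → (11,55,-10)
river: ρ → (-10,45,36)
river: ρ → (36,27,-19)
river: ρ → (-19,49,14)
river: ρ → (14,35,-40)
river: ρ → (-40,45,9)
river: ρ → (9,45,-40)
river: ρ → (-40,35,14)
river: ρ → (14,49,-19)
river: ρ → (-19,27,36)
closes: descent 0, river 12
min |a| on river = 9

9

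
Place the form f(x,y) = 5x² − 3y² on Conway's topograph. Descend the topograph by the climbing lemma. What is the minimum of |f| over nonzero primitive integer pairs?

descent: ρ → (-3,6,2)  [lands on river]
river: ρ → (2,6,-3)
closes: descent 1, river 2
min |a| on river = 2

2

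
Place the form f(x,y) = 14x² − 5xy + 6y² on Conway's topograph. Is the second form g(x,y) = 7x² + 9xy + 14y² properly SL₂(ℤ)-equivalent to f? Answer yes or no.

D₁ = -311, D₂ = -311
f: flip: (14,-5,6)→(6,5,14)
f: reduced (well bottom): (6,5,14) with a≤c, −a<b≤a
g: translate: b→-5 (≡9 mod 14), so (7,9,14)→(7,-5,12)
g: reduced (well bottom): (7,-5,12) with a≤c, −a<b≤a
reduced forms (6, 5, 14) vs (7, -5, 12) ⇒ inequivalent

no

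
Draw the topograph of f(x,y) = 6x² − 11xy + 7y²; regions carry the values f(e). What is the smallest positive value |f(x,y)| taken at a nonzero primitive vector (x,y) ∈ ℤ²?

translate: b→1 (≡-11 mod 12), so (6,-11,7)→(6,1,2)
flip: (6,1,2)→(2,-1,6)
reduced (well bottom): (2,-1,6) with a≤c, −a<b≤a
well minimum = a = 2

2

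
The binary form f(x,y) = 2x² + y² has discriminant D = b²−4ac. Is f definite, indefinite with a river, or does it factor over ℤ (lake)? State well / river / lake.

D = b²−4ac = 0² − 4·2·1 = -8
D < 0 ⇒ definite ⇒ every region one sign ⇒ single well

well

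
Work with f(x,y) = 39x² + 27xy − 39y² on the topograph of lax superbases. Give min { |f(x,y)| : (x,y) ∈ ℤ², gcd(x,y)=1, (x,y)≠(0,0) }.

river: ρ → (-39,51,27)
river: ρ → (27,57,-33)
river: ρ → (-33,75,9)
river: ρ → (9,69,-57)
river: ρ → (-57,45,21)
river: ρ → (21,81,-3)
river: ρ → (-3,81,21)
river: ρ → (21,45,-57)
river: ρ → (-57,69,9)
river: ρ → (9,75,-33)
river: ρ → (-33,57,27)
river: ρ → (27,51,-39)
river: ρ → (-39,27,39)
river: ρ → (39,51,-27)
river: ρ → (-27,57,33)
river: ρ → (33,75,-9)
river: ρ → (-9,69,57)
river: ρ → (57,45,-21)
river: ρ → (-21,81,3)
river: ρ → (3,81,-21)
river: ρ → (-21,45,57)
river: ρ → (57,69,-9)
river: ρ → (-9,75,33)
river: ρ → (33,57,-27)
river: ρ → (-27,51,39)
river: ρ → (39,27,-39)
closes: descent 0, river 26
min |a| on river = 3

3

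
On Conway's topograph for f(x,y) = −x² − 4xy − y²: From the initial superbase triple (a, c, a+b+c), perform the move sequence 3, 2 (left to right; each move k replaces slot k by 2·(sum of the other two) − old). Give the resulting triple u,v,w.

start (-1,-1,-6) = (f(1,0),f(0,1),f(1,1))
replace slot 3: 2·((-1)+(-1)) − (-6) = 2 → (-1,-1,2)
replace slot 2: 2·((-1)+2) − (-1) = 3 → (-1,3,2)

-1,3,2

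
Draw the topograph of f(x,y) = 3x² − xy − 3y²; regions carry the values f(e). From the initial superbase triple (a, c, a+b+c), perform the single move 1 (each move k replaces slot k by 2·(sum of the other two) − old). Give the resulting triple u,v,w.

start (3,-3,-1) = (f(1,0),f(0,1),f(1,1))
replace slot 1: 2·((-3)+(-1)) − 3 = -11 → (-11,-3,-1)

-11,-3,-1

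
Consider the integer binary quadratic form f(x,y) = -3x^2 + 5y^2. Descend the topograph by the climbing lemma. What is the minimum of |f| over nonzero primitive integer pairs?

descent: ρ → (5,0,-3)
descent: ρ → (-3,6,2)  [lands on river]
river: ρ → (2,6,-3)
closes: descent 2, river 2
min |a| on river = 2

2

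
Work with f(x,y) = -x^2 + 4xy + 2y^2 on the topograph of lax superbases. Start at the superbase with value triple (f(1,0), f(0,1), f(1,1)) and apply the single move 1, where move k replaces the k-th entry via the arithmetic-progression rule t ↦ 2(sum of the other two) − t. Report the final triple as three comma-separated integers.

start (-1,2,5) = (f(1,0),f(0,1),f(1,1))
replace slot 1: 2·(2+5) − (-1) = 15 → (15,2,5)

15,2,5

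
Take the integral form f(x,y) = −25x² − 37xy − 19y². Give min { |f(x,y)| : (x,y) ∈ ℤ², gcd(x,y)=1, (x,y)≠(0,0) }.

translate: b→-13 (≡37 mod 50), so (25,37,19)→(25,-13,7)
flip: (25,-13,7)→(7,13,25)
translate: b→-1 (≡13 mod 14), so (7,13,25)→(7,-1,19)
reduced (well bottom): (7,-1,19) with a≤c, −a<b≤a
well minimum |f| = |-7| = 7 (negative-definite)

7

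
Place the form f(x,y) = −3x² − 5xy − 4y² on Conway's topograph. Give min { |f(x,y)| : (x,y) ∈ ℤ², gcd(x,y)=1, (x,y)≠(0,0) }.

translate: b→-1 (≡5 mod 6), so (3,5,4)→(3,-1,2)
flip: (3,-1,2)→(2,1,3)
reduced (well bottom): (2,1,3) with a≤c, −a<b≤a
well minimum |f| = |-2| = 2 (negative-definite)

2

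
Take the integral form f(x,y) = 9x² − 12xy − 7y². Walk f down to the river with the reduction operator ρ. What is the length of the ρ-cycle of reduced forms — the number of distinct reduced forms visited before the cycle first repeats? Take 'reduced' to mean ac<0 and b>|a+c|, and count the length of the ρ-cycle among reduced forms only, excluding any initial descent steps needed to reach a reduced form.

D = 396, ⌊√D⌋ = 19
descent: ρ → (-7,12,9)  [lands on river]
river: ρ → (9,6,-10)
river: ρ → (-10,14,5)
river: ρ → (5,16,-7)
ρ-cycle length = 4 (tail of 1 descent step not counted)

4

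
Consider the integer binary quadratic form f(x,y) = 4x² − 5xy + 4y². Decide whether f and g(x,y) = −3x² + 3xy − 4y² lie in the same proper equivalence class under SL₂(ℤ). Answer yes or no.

D₁ = -39, D₂ = -39
f: translate: b→3 (≡-5 mod 8), so (4,-5,4)→(4,3,3)
f: flip: (4,3,3)→(3,-3,4)
f: translate: b→3 (≡-3 mod 6), so (3,-3,4)→(3,3,4)
f: reduced (well bottom): (3,3,4) with a≤c, −a<b≤a
g is negative-definite; reduce −g:
−g: translate: b→3 (≡-3 mod 6), so (3,-3,4)→(3,3,4)
−g: reduced (well bottom): (3,3,4) with a≤c, −a<b≤a
flip sign back: reduced form of g is (-3,-3,-4)
reduced forms (3, 3, 4) vs (-3, -3, -4) ⇒ inequivalent

no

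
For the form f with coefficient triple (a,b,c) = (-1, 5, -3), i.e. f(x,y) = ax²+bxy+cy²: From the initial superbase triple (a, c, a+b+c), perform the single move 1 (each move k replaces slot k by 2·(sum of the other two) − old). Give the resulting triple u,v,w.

start (-1,-3,1) = (f(1,0),f(0,1),f(1,1))
replace slot 1: 2·((-3)+1) − (-1) = -3 → (-3,-3,1)

-3,-3,1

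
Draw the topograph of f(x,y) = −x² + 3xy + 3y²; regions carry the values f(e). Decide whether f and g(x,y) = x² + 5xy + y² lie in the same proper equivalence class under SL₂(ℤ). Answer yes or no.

D₁ = 21, D₂ = 21
river cycle of f (length 2): (3, 3, -1), (-1, 3, 3)
river cycle of g (length 2): (1, 3, -3), (-3, 3, 1)
cycles differ ⇒ inequivalent

no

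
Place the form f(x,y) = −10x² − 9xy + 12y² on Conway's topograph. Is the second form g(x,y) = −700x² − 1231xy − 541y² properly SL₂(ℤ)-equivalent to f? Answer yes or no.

D₁ = 561, D₂ = 561
river cycle of f (length 16): (12, 9, -10), (-10, 11, 11), (11, 11, -10), (-10, 9, 12), (12, 15, -7), (-7, 13, 14), (14, 15, -6), (-6, 21, 5), (5, 19, -10), (-10, 21, 3), … (6 more)
river cycle of g (length 16): (-10, 11, 11), (11, 11, -10), (-10, 9, 12), (12, 15, -7), (-7, 13, 14), (14, 15, -6), (-6, 21, 5), (5, 19, -10), (-10, 21, 3), (3, 21, -10), … (6 more)
cycles coincide ⇒ equivalent

yes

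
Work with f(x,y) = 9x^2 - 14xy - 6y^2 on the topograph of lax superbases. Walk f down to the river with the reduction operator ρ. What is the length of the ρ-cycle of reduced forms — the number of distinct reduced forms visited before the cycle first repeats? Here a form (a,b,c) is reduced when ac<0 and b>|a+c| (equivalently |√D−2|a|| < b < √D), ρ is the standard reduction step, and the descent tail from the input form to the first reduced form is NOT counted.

D = 412, ⌊√D⌋ = 20
descent: ρ → (-6,14,9)  [lands on river]
river: ρ → (9,4,-11)
river: ρ → (-11,18,2)
river: ρ → (2,18,-11)
river: ρ → (-11,4,9)
river: ρ → (9,14,-6)
river: ρ → (-6,10,13)
river: ρ → (13,16,-3)
river: ρ → (-3,20,1)
river: ρ → (1,20,-3)
river: ρ → (-3,16,13)
river: ρ → (13,10,-6)
ρ-cycle length = 12 (tail of 1 descent step not counted)

12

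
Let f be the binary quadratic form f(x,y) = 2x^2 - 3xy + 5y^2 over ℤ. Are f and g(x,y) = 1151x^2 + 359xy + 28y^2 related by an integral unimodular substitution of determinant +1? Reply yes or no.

D₁ = -31, D₂ = -31
f: translate: b→1 (≡-3 mod 4), so (2,-3,5)→(2,1,4)
f: reduced (well bottom): (2,1,4) with a≤c, −a<b≤a
g: flip: (1151,359,28)→(28,-359,1151)
g: translate: b→-23 (≡-359 mod 56), so (28,-359,1151)→(28,-23,5)
g: flip: (28,-23,5)→(5,23,28)
g: translate: b→3 (≡23 mod 10), so (5,23,28)→(5,3,2)
g: flip: (5,3,2)→(2,-3,5)
g: translate: b→1 (≡-3 mod 4), so (2,-3,5)→(2,1,4)
g: reduced (well bottom): (2,1,4) with a≤c, −a<b≤a
reduced forms (2, 1, 4) vs (2, 1, 4) ⇒ equivalent

yes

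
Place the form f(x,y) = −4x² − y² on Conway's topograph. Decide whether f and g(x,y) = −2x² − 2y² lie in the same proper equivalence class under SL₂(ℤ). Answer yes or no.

D₁ = -16, D₂ = -16
f is negative-definite; reduce −f:
−f: flip: (4,0,1)→(1,0,4)
−f: reduced (well bottom): (1,0,4) with a≤c, −a<b≤a
flip sign back: reduced form of f is (-1,0,-4)
g is negative-definite; reduce −g:
−g: reduced (well bottom): (2,0,2) with a≤c, −a<b≤a
flip sign back: reduced form of g is (-2,0,-2)
reduced forms (-1, 0, -4) vs (-2, 0, -2) ⇒ inequivalent

no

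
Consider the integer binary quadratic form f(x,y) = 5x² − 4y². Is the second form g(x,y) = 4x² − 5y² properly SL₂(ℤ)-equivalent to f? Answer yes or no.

D₁ = 80, D₂ = 80
river cycle of f (length 2): (-4, 8, 1), (1, 8, -4)
river cycle of g (length 2): (4, 8, -1), (-1, 8, 4)
cycles differ ⇒ inequivalent

no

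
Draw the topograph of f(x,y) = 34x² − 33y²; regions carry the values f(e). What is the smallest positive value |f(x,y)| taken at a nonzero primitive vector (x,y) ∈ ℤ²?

descent: ρ → (-33,66,1)  [lands on river]
river: ρ → (1,66,-33)
closes: descent 1, river 2
min |a| on river = 1

1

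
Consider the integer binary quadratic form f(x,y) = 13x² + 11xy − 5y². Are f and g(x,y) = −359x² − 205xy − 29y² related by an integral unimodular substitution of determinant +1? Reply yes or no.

D₁ = 381, D₂ = 381
river cycle of f (length 6): (-5, 19, 1), (1, 19, -5), (-5, 11, 13), (13, 15, -3), (-3, 15, 13), (13, 11, -5)
river cycle of g (length 6): (-3, 15, 13), (13, 11, -5), (-5, 19, 1), (1, 19, -5), (-5, 11, 13), (13, 15, -3)
cycles coincide ⇒ equivalent

yes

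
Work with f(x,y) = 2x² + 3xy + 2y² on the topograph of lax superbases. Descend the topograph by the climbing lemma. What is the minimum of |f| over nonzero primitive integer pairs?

translate: b→-1 (≡3 mod 4), so (2,3,2)→(2,-1,1)
flip: (2,-1,1)→(1,1,2)
reduced (well bottom): (1,1,2) with a≤c, −a<b≤a
well minimum = a = 1

1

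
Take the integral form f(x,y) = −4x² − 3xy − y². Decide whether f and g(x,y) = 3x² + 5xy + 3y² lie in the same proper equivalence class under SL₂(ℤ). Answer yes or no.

D₁ = -7, D₂ = -11
discriminants differ ⇒ not SL₂(ℤ)-equivalent

no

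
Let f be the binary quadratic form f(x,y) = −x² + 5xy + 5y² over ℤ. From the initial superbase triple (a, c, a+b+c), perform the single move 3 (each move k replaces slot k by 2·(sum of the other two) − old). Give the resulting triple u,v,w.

start (-1,5,9) = (f(1,0),f(0,1),f(1,1))
replace slot 3: 2·((-1)+5) − 9 = -1 → (-1,5,-1)

-1,5,-1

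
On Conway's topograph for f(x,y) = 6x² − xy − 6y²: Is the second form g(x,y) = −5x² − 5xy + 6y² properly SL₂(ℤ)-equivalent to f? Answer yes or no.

D₁ = 145, D₂ = 145
river cycle of f (length 6): (-6, 1, 6), (6, 11, -1), (-1, 11, 6), (6, 1, -6), (-6, 11, 1), (1, 11, -6)
river cycle of g (length 10): (6, 5, -5), (-5, 5, 6), (6, 7, -4), (-4, 9, 4), (4, 7, -6), (-6, 5, 5), (5, 5, -6), (-6, 7, 4), (4, 9, -4), (-4, 7, 6)
cycles differ ⇒ inequivalent

no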